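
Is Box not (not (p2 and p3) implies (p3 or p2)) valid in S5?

Not valid

Tableau for the negation not Box not (not (p2 and p3) implies (p3 or p2)):
1. not Box not (not (p2 and p3) implies (p3 or p2)), 0
2. not (p2 and p3) implies (p3 or p2), 1
3. p3 or p2, 1
4. p2, 1
Accessibility: 0R0, 0R1, 1R0, 1R1
The negation has an open branch (countermodel exists).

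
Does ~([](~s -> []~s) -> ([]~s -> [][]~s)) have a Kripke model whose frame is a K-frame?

1. ~([](~s -> []~s) -> ([]~s -> [][]~s)), 0
2. [](~s -> []~s), 0   [~->-rule on 1]
3. ~([]~s -> [][]~s), 0   [~->-rule on 1]
4. []~s, 0   [~->-rule on 3]
5. ~[][]~s, 0   [~->-rule on 3]
6. ~[]~s, 1   [~[]-rule on 5: fresh world 1, 0R1]
7. ~s -> []~s, 1   [[]-rule on 2 via 0R1]
8. ~s, 1   [[]-rule on 4 via 0R1]
9. []~s, 1   [->-rule on 7 (branches; this branch)]
10. s, 2   [~[]-rule on 6: fresh world 2, 1R2]
11. ~s, 2   [[]-rule on 9 via 1R2]
Accessibility: 0R1, 1R2
Branch closes: s and ~s both at 2.
Every branch closes; the branch above is one of them.

No, unsatisfiable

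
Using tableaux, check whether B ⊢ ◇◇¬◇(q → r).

Tableau for the negation ¬◇◇¬◇(q → r):
1. ¬◇◇¬◇(q → r), 0
2. ¬◇¬◇(q → r), 0
3. ◇(q → r), 0
4. q → r, 1
5. ¬◇¬◇(q → r), 1
6. ◇(q → r), 1
7. r, 1
8. q → r, 2
9. ◇(q → r), 2
10. r, 2
11. q → r, 3
12. r, 3
Accessibility: 0R0, 0R1, 1R0, 1R1, 1R2, 2R1, 2R2, 2R3, 3R2, 3R3
The negation has an open branch (countermodel exists).

Not valid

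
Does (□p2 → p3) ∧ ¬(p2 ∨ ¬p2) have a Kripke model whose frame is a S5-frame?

1. (□p2 → p3) ∧ ¬(p2 ∨ ¬p2), w0
2. □p2 → p3, w0
3. ¬(p2 ∨ ¬p2), w0
4. ¬p2, w0
5. p2, w0
Accessibility: w0Rw0
Branch closes: p2 and ¬p2 both at w0.
(One branch shown.) All branches close.

Unsatisfiable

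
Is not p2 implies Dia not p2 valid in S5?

Tableau for the negation not (not p2 implies Dia not p2):
1. not (not p2 implies Dia not p2), w0
2. not p2, w0
3. not Dia not p2, w0
4. p2, w0
Accessibility: w0Rw0
Branch closes: p2 and not p2 both at w0.
All branches of the negation close; one closing branch shown above.

Yes, valid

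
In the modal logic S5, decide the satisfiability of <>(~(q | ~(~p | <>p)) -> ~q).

Satisfiable (open branch found)

1. <>(~(q | ~(~p | <>p)) -> ~q), u
2. ~(q | ~(~p | <>p)) -> ~q, v
3. ~q, v
Accessibility: uRu, uRv, vRu, vRv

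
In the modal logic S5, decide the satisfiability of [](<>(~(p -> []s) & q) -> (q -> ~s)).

1. [](<>(~(p -> []s) & q) -> (q -> ~s)), 0
2. <>(~(p -> []s) & q) -> (q -> ~s), 0
3. q -> ~s, 0
4. ~s, 0
Accessibility: 0R0

Satisfiable (open branch found)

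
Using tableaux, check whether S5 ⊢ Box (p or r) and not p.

Not valid

Tableau for the negation not (Box (p or r) and not p):
1. not (Box (p or r) and not p), u
2. p, u
Accessibility: uRu
The negation has an open branch (countermodel exists).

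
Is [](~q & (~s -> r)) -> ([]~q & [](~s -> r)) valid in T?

Tableau for the negation ~([](~q & (~s -> r)) -> ([]~q & [](~s -> r))):
1. ~([](~q & (~s -> r)) -> ([]~q & [](~s -> r))), w0
2. [](~q & (~s -> r)), w0
3. ~([]~q & [](~s -> r)), w0
4. ~q & (~s -> r), w0
5. ~q, w0
6. ~s -> r, w0
7. ~[](~s -> r), w0
8. r, w0
9. ~(~s -> r), w1
10. ~s, w1
11. ~r, w1
12. ~q & (~s -> r), w1
13. ~q, w1
14. ~s -> r, w1
15. r, w1
Accessibility: w0Rw0, w0Rw1, w1Rw1
Branch closes: r and ~r both at w1.
Every branch of the negation's tableau closes; the branch above is one of them.

Valid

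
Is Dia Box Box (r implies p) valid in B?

Invalid (countermodel exists)

Tableau for the negation not Dia Box Box (r implies p):
1. not Dia Box Box (r implies p), w0
2. not Box Box (r implies p), w0
3. not Box (r implies p), w1
4. not Box Box (r implies p), w1
5. not (r implies p), w2
6. r, w2
7. not p, w2
8. not Box (r implies p), w3
9. not (r implies p), w4
10. r, w4
11. not p, w4
Accessibility: w0Rw0, w0Rw1, w1Rw0, w1Rw1, w1Rw2, w1Rw3, w2Rw1, w2Rw2, w3Rw1, w3Rw3, w3Rw4, w4Rw3, w4Rw4
The negation has an open branch (countermodel exists).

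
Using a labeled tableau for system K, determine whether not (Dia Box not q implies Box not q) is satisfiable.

Satisfiable (open branch found)

1. not (Dia Box not q implies Box not q), u
2. Dia Box not q, u
3. not Box not q, u
4. Box not q, v
5. q, w
Accessibility: uRv, uRw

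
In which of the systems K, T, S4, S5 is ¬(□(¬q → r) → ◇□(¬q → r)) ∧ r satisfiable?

K-tableau for the formula:
1. ¬(□(¬q → r) → ◇□(¬q → r)) ∧ r, w0
2. ¬(□(¬q → r) → ◇□(¬q → r)), w0
3. r, w0
4. □(¬q → r), w0
5. ¬◇□(¬q → r), w0
Complete open branch: satisfiable in K.
T-tableau for the formula:
1. ¬(□(¬q → r) → ◇□(¬q → r)) ∧ r, w0
2. ¬(□(¬q → r) → ◇□(¬q → r)), w0
3. r, w0
4. □(¬q → r), w0
5. ¬◇□(¬q → r), w0
6. ¬q → r, w0
7. ¬□(¬q → r), w0
8. ¬(¬q → r), w1
9. ¬q, w1
10. ¬r, w1
11. ¬q → r, w1
12. ¬□(¬q → r), w1
13. r, w1
Accessibility: w0Rw0, w0Rw1, w1Rw1
Branch closes: r and ¬r both at w1.
Every branch closes (one shown): unsatisfiable in T, hence also in S4, S5 (every S4/S5-frame is a T-frame).

K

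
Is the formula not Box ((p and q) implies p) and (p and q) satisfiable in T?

1. not Box ((p and q) implies p) and (p and q), 0
2. not Box ((p and q) implies p), 0
3. p and q, 0
4. p, 0
5. q, 0
6. not ((p and q) implies p), 1
7. p and q, 1
8. not p, 1
9. p, 1
10. q, 1
Accessibility: 0R0, 0R1, 1R1
Branch closes: p and not p both at 1.
All branches of the tableau close; one closing branch shown above.

No, unsatisfiable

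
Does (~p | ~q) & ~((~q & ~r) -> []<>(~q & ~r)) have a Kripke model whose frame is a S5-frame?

1. (~p | ~q) & ~((~q & ~r) -> []<>(~q & ~r)), w0
2. ~p | ~q, w0
3. ~((~q & ~r) -> []<>(~q & ~r)), w0
4. ~q & ~r, w0
5. ~[]<>(~q & ~r), w0
6. ~q, w0
7. ~r, w0
8. ~<>(~q & ~r), w1
9. ~(~q & ~r), w0
10. ~(~q & ~r), w1
11. r, w0
Accessibility: w0Rw0, w0Rw1, w1Rw0, w1Rw1
Branch closes: r and ~r both at w0.
All branches of the tableau close; one closing branch shown above.

No, unsatisfiable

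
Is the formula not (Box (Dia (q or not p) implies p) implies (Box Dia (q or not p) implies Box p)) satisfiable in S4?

1. not (Box (Dia (q or not p) implies p) implies (Box Dia (q or not p) implies Box p)), u
2. Box (Dia (q or not p) implies p), u
3. not (Box Dia (q or not p) implies Box p), u
4. Box Dia (q or not p), u
5. not Box p, u
6. Dia (q or not p) implies p, u
7. Dia (q or not p), u
8. not Dia (q or not p), u
9. not (q or not p), u
10. not q, u
11. p, u
12. not p, v
13. Dia (q or not p) implies p, v
14. Dia (q or not p), v
15. not (q or not p), v
16. not q, v
17. p, v
Accessibility: uRu, uRv, vRv
Branch closes: p and not p both at v.
Every branch closes; the branch above is one of them.

No, unsatisfiable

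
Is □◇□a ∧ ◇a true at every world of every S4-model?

No, not valid

Tableau for the negation ¬(□◇□a ∧ ◇a):
1. ¬(□◇□a ∧ ◇a), u
2. ¬◇a, u   [¬∧-rule on 1 (branches; this branch)]
3. ¬a, u   [¬◇-rule on 2 via uRu]
Accessibility: uRu
The negation has an open branch (countermodel exists).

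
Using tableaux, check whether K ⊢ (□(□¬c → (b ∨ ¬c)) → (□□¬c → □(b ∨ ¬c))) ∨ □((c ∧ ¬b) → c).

Tableau for the negation ¬((□(□¬c → (b ∨ ¬c)) → (□□¬c → □(b ∨ ¬c))) ∨ □((c ∧ ¬b) → c)):
1. ¬((□(□¬c → (b ∨ ¬c)) → (□□¬c → □(b ∨ ¬c))) ∨ □((c ∧ ¬b) → c)), u
2. ¬(□(□¬c → (b ∨ ¬c)) → (□□¬c → □(b ∨ ¬c))), u
3. ¬□((c ∧ ¬b) → c), u
4. □(□¬c → (b ∨ ¬c)), u
5. ¬(□□¬c → □(b ∨ ¬c)), u
6. □□¬c, u
7. ¬□(b ∨ ¬c), u
8. ¬((c ∧ ¬b) → c), v
9. c ∧ ¬b, v
10. ¬c, v
11. c, v
12. ¬b, v
Accessibility: uRv
Branch closes: c and ¬c both at v.
Every branch of the negation's tableau closes; the branch above is one of them.

Valid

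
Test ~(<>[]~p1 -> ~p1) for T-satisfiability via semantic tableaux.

1. ~(<>[]~p1 -> ~p1), w0
2. <>[]~p1, w0
3. p1, w0
4. []~p1, w1
5. ~p1, w1
Accessibility: w0Rw0, w0Rw1, w1Rw1

Satisfiable (open branch found)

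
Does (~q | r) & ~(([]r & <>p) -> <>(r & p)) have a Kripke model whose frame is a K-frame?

Unsatisfiable (every branch closes)

1. (~q | r) & ~(([]r & <>p) -> <>(r & p)), w0
2. ~q | r, w0
3. ~(([]r & <>p) -> <>(r & p)), w0
4. []r & <>p, w0
5. ~<>(r & p), w0
6. []r, w0
7. <>p, w0
8. r, w0
9. p, w1
10. ~(r & p), w1
11. r, w1
12. ~p, w1
Accessibility: w0Rw1
Branch closes: p and ~p both at w1.
(One branch shown.) All branches close.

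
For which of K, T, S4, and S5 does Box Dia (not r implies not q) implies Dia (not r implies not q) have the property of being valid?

T, S4, S5

K-tableau for the negation not (Box Dia (not r implies not q) implies Dia (not r implies not q)):
1. not (Box Dia (not r implies not q) implies Dia (not r implies not q)), 0
2. Box Dia (not r implies not q), 0   [neg-implies-rule on 1]
3. not Dia (not r implies not q), 0   [neg-implies-rule on 1]
Complete open branch: countermodel on a K-frame, so not valid in K.
T-tableau for the negation not (Box Dia (not r implies not q) implies Dia (not r implies not q)):
1. not (Box Dia (not r implies not q) implies Dia (not r implies not q)), 0
2. Box Dia (not r implies not q), 0   [neg-implies-rule on 1]
3. not Dia (not r implies not q), 0   [neg-implies-rule on 1]
4. Dia (not r implies not q), 0   [Box-rule on 2 via 0R0]
5. not (not r implies not q), 0   [neg-Dia-rule on 3 via 0R0]
6. not r, 0   [neg-implies-rule on 5]
7. q, 0   [neg-implies-rule on 5]
8. not r implies not q, 1   [Dia-rule on 4: fresh world 1, 0R1]
9. Dia (not r implies not q), 1   [Box-rule on 2 via 0R1]
10. not (not r implies not q), 1   [neg-Dia-rule on 3 via 0R1]
11. not r, 1   [neg-implies-rule on 10]
12. q, 1   [neg-implies-rule on 10]
13. not q, 1   [implies-rule on 8 (branches; this branch)]
Accessibility: 0R0, 0R1, 1R1
Branch closes: q and not q both at 1.
Every branch closes (one shown): valid in T, hence also in S4, S5 (every theorem of T is a theorem of S4 and S5).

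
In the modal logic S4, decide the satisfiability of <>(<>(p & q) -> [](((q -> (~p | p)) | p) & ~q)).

Yes, satisfiable

1. <>(<>(p & q) -> [](((q -> (~p | p)) | p) & ~q)), u
2. <>(p & q) -> [](((q -> (~p | p)) | p) & ~q), v
3. [](((q -> (~p | p)) | p) & ~q), v
4. ((q -> (~p | p)) | p) & ~q, v
5. (q -> (~p | p)) | p, v
6. ~q, v
7. p, v
Accessibility: uRu, uRv, vRv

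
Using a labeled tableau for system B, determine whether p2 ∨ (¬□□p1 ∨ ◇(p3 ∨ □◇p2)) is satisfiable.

Satisfiable (open branch found)

1. p2 ∨ (¬□□p1 ∨ ◇(p3 ∨ □◇p2)), 0
2. ¬□□p1 ∨ ◇(p3 ∨ □◇p2), 0   [∨-rule on 1 (branches; this branch)]
3. ◇(p3 ∨ □◇p2), 0   [∨-rule on 2 (branches; this branch)]
4. p3 ∨ □◇p2, 1   [◇-rule on 3: fresh world 1, 0R1]
5. □◇p2, 1   [∨-rule on 4 (branches; this branch)]
6. ◇p2, 0   [□-rule on 5 via 1R0]
7. ◇p2, 1   [□-rule on 5 via 1R1]
8. p2, 2   [◇-rule on 6: fresh world 2, 0R2]
9. p2, 3   [◇-rule on 7: fresh world 3, 1R3]
10. ◇p2, 3   [□-rule on 5 via 1R3]
11. p2, 4   [◇-rule on 10: fresh world 4, 3R4]
Accessibility: 0R0, 0R1, 0R2, 1R0, 1R1, 1R3, 2R0, 2R2, 3R1, 3R3, 3R4, 4R3, 4R4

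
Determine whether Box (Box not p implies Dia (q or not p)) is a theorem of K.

Tableau for the negation not Box (Box not p implies Dia (q or not p)):
1. not Box (Box not p implies Dia (q or not p)), u
2. not (Box not p implies Dia (q or not p)), v   [neg-Box-rule on 1: fresh world v, uRv]
3. Box not p, v   [neg-implies-rule on 2]
4. not Dia (q or not p), v   [neg-implies-rule on 2]
Accessibility: uRv
The negation has an open branch (countermodel exists).

Invalid (countermodel exists)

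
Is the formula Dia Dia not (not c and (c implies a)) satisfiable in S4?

1. Dia Dia not (not c and (c implies a)), 0
2. Dia not (not c and (c implies a)), 1
3. not (not c and (c implies a)), 2
4. not (c implies a), 2
5. c, 2
6. not a, 2
Accessibility: 0R0, 0R1, 0R2, 1R1, 1R2, 2R2

Satisfiable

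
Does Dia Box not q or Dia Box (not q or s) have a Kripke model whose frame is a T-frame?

Satisfiable

1. Dia Box not q or Dia Box (not q or s), w0
2. Dia Box (not q or s), w0
3. Box (not q or s), w1
4. not q or s, w1
5. s, w1
Accessibility: w0Rw0, w0Rw1, w1Rw1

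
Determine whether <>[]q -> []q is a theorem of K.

Tableau for the negation ~(<>[]q -> []q):
1. ~(<>[]q -> []q), 0
2. <>[]q, 0
3. ~[]q, 0
4. []q, 1
5. ~q, 2
Accessibility: 0R1, 0R2
The negation has an open branch (countermodel exists).

Invalid (countermodel exists)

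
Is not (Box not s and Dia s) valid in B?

Valid

Tableau for the negation Box not s and Dia s:
1. Box not s and Dia s, w0
2. Box not s, w0
3. Dia s, w0
4. not s, w0
5. s, w1
6. not s, w1
Accessibility: w0Rw0, w0Rw1, w1Rw0, w1Rw1
Branch closes: s and not s both at w1.
Every branch of the negation's tableau closes; the branch above is one of them.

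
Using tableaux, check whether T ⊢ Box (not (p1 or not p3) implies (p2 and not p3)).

Tableau for the negation not Box (not (p1 or not p3) implies (p2 and not p3)):
1. not Box (not (p1 or not p3) implies (p2 and not p3)), u
2. not (not (p1 or not p3) implies (p2 and not p3)), v
3. not (p1 or not p3), v
4. not (p2 and not p3), v
5. not p1, v
6. p3, v
Accessibility: uRu, uRv, vRv
The negation has an open branch (countermodel exists).

Invalid (countermodel exists)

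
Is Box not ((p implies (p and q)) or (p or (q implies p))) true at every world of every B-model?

Not valid

Tableau for the negation not Box not ((p implies (p and q)) or (p or (q implies p))):
1. not Box not ((p implies (p and q)) or (p or (q implies p))), u
2. (p implies (p and q)) or (p or (q implies p)), v   [neg-Box-rule on 1: fresh world v, uRv]
3. p or (q implies p), v   [or-rule on 2 (branches; this branch)]
4. q implies p, v   [or-rule on 3 (branches; this branch)]
5. p, v   [implies-rule on 4 (branches; this branch)]
Accessibility: uRu, uRv, vRu, vRv
The negation has an open branch (countermodel exists).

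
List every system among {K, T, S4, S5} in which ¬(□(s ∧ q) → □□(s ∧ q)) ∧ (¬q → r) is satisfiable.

S4-tableau for the formula:
1. ¬(□(s ∧ q) → □□(s ∧ q)) ∧ (¬q → r), u
2. ¬(□(s ∧ q) → □□(s ∧ q)), u
3. ¬q → r, u
4. □(s ∧ q), u
5. ¬□□(s ∧ q), u
6. s ∧ q, u
7. s, u
8. q, u
9. r, u
10. ¬□(s ∧ q), v
11. s ∧ q, v
12. s, v
13. q, v
14. ¬(s ∧ q), w
15. s ∧ q, w
16. s, w
17. q, w
18. ¬q, w
Accessibility: uRu, uRv, uRw, vRv, vRw, wRw
Branch closes: q and ¬q both at w.
Every branch closes (one shown): unsatisfiable in S4, hence also in S5 (every S5-frame is an S4-frame).
T-tableau for the formula:
1. ¬(□(s ∧ q) → □□(s ∧ q)) ∧ (¬q → r), u
2. ¬(□(s ∧ q) → □□(s ∧ q)), u
3. ¬q → r, u
4. □(s ∧ q), u
5. ¬□□(s ∧ q), u
6. s ∧ q, u
7. s, u
8. q, u
9. r, u
10. ¬□(s ∧ q), v
11. s ∧ q, v
12. s, v
13. q, v
14. ¬(s ∧ q), w
15. ¬q, w
Accessibility: uRu, uRv, vRv, vRw, wRw
Complete open branch: satisfiable in T, hence also in K (this T-model is also a K-model).

K, T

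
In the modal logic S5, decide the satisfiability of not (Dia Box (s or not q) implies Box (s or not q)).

Unsatisfiable

1. not (Dia Box (s or not q) implies Box (s or not q)), w0
2. Dia Box (s or not q), w0
3. not Box (s or not q), w0
4. Box (s or not q), w1
5. s or not q, w0
6. s or not q, w1
7. not q, w0
8. not q, w1
9. not (s or not q), w2
10. not s, w2
11. q, w2
12. s or not q, w2
13. not q, w2
Accessibility: w0Rw0, w0Rw1, w0Rw2, w1Rw0, w1Rw1, w1Rw2, w2Rw0, w2Rw1, w2Rw2
Branch closes: q and not q both at w2.
Every branch closes; the branch above is one of them.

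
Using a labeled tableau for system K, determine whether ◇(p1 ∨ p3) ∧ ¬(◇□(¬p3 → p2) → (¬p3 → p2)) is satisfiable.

1. ◇(p1 ∨ p3) ∧ ¬(◇□(¬p3 → p2) → (¬p3 → p2)), w0
2. ◇(p1 ∨ p3), w0
3. ¬(◇□(¬p3 → p2) → (¬p3 → p2)), w0
4. ◇□(¬p3 → p2), w0
5. ¬(¬p3 → p2), w0
6. ¬p3, w0
7. ¬p2, w0
8. p1 ∨ p3, w1
9. p3, w1
10. □(¬p3 → p2), w2
Accessibility: w0Rw1, w0Rw2

Satisfiable (open branch found)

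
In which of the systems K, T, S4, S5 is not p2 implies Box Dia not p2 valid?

S5

S5-tableau for the negation not (not p2 implies Box Dia not p2):
1. not (not p2 implies Box Dia not p2), 0
2. not p2, 0   [neg-implies-rule on 1]
3. not Box Dia not p2, 0   [neg-implies-rule on 1]
4. not Dia not p2, 1   [neg-Box-rule on 3: fresh world 1, 0R1]
5. p2, 0   [neg-Dia-rule on 4 via 1R0]
Accessibility: 0R0, 0R1, 1R0, 1R1
Branch closes: p2 and not p2 both at 0.
Every branch closes (one shown): valid in S5.
S4-tableau for the negation not (not p2 implies Box Dia not p2):
1. not (not p2 implies Box Dia not p2), 0
2. not p2, 0   [neg-implies-rule on 1]
3. not Box Dia not p2, 0   [neg-implies-rule on 1]
4. not Dia not p2, 1   [neg-Box-rule on 3: fresh world 1, 0R1]
5. p2, 1   [neg-Dia-rule on 4 via 1R1]
Accessibility: 0R0, 0R1, 1R1
Complete open branch: countermodel on an S4-frame, so not valid in S4, nor in K, T (the same frame is also a K-frame and a T-frame).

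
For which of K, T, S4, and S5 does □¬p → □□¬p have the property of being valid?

S4-tableau for the negation ¬(□¬p → □□¬p):
1. ¬(□¬p → □□¬p), w0
2. □¬p, w0
3. ¬□□¬p, w0
4. ¬p, w0
5. ¬□¬p, w1
6. ¬p, w1
7. p, w2
8. ¬p, w2
Accessibility: w0Rw0, w0Rw1, w0Rw2, w1Rw1, w1Rw2, w2Rw2
Branch closes: p and ¬p both at w2.
Every branch closes (one shown): valid in S4, hence also in S5 (every theorem of S4 is a theorem of S5).
T-tableau for the negation ¬(□¬p → □□¬p):
1. ¬(□¬p → □□¬p), w0
2. □¬p, w0
3. ¬□□¬p, w0
4. ¬p, w0
5. ¬□¬p, w1
6. ¬p, w1
7. p, w2
Accessibility: w0Rw0, w0Rw1, w1Rw1, w1Rw2, w2Rw2
Complete open branch: countermodel on a T-frame, so not valid in T, nor in K (the same frame is also a K-frame).

S4, S5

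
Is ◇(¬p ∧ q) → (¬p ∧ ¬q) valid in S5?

Tableau for the negation ¬(◇(¬p ∧ q) → (¬p ∧ ¬q)):
1. ¬(◇(¬p ∧ q) → (¬p ∧ ¬q)), 0
2. ◇(¬p ∧ q), 0
3. ¬(¬p ∧ ¬q), 0
4. q, 0
5. ¬p ∧ q, 1
6. ¬p, 1
7. q, 1
Accessibility: 0R0, 0R1, 1R0, 1R1
The negation has an open branch (countermodel exists).

Not valid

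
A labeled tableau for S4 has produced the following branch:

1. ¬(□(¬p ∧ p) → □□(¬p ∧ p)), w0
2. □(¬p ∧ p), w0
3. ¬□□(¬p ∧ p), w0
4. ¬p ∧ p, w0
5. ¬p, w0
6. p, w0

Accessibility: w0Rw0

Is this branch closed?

Closed

Both p and ¬p appear at w0.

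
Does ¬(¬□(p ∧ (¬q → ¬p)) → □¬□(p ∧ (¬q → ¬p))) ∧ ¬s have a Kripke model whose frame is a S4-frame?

1. ¬(¬□(p ∧ (¬q → ¬p)) → □¬□(p ∧ (¬q → ¬p))) ∧ ¬s, w0
2. ¬(¬□(p ∧ (¬q → ¬p)) → □¬□(p ∧ (¬q → ¬p))), w0   [∧-rule on 1]
3. ¬s, w0   [∧-rule on 1]
4. ¬□(p ∧ (¬q → ¬p)), w0   [¬→-rule on 2]
5. ¬□¬□(p ∧ (¬q → ¬p)), w0   [¬→-rule on 2]
6. ¬(p ∧ (¬q → ¬p)), w1   [¬□-rule on 4: fresh world w1, w0Rw1]
7. ¬(¬q → ¬p), w1   [¬∧-rule on 6 (branches; this branch)]
8. ¬q, w1   [¬→-rule on 7]
9. p, w1   [¬→-rule on 7]
10. □(p ∧ (¬q → ¬p)), w2   [¬□-rule on 5: fresh world w2, w0Rw2]
11. p ∧ (¬q → ¬p), w2   [□-rule on 10 via w2Rw2]
12. p, w2   [∧-rule on 11]
13. ¬q → ¬p, w2   [∧-rule on 11]
14. q, w2   [→-rule on 13 (branches; this branch)]
Accessibility: w0Rw0, w0Rw1, w0Rw2, w1Rw1, w2Rw2

Satisfiable (open branch found)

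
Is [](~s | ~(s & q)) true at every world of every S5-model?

Tableau for the negation ~[](~s | ~(s & q)):
1. ~[](~s | ~(s & q)), w0
2. ~(~s | ~(s & q)), w1
3. s, w1
4. s & q, w1
5. q, w1
Accessibility: w0Rw0, w0Rw1, w1Rw0, w1Rw1
The negation has an open branch (countermodel exists).

Invalid (countermodel exists)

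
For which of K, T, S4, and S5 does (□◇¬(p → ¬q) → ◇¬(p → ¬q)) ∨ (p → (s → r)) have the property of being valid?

T-tableau for the negation ¬((□◇¬(p → ¬q) → ◇¬(p → ¬q)) ∨ (p → (s → r))):
1. ¬((□◇¬(p → ¬q) → ◇¬(p → ¬q)) ∨ (p → (s → r))), w0
2. ¬(□◇¬(p → ¬q) → ◇¬(p → ¬q)), w0
3. ¬(p → (s → r)), w0
4. □◇¬(p → ¬q), w0
5. ¬◇¬(p → ¬q), w0
6. p, w0
7. ¬(s → r), w0
8. s, w0
9. ¬r, w0
10. ◇¬(p → ¬q), w0
11. p → ¬q, w0
12. ¬q, w0
13. ¬(p → ¬q), w1
14. p, w1
15. q, w1
16. ◇¬(p → ¬q), w1
17. p → ¬q, w1
18. ¬q, w1
Accessibility: w0Rw0, w0Rw1, w1Rw1
Branch closes: q and ¬q both at w1.
Every branch closes (one shown): valid in T, hence also in S4, S5 (every theorem of T is a theorem of S4 and S5).
K-tableau for the negation ¬((□◇¬(p → ¬q) → ◇¬(p → ¬q)) ∨ (p → (s → r))):
1. ¬((□◇¬(p → ¬q) → ◇¬(p → ¬q)) ∨ (p → (s → r))), w0
2. ¬(□◇¬(p → ¬q) → ◇¬(p → ¬q)), w0
3. ¬(p → (s → r)), w0
4. □◇¬(p → ¬q), w0
5. ¬◇¬(p → ¬q), w0
6. p, w0
7. ¬(s → r), w0
8. s, w0
9. ¬r, w0
Complete open branch: countermodel on a K-frame, so not valid in K.

T, S4, S5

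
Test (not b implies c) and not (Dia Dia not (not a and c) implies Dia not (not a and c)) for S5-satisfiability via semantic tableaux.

1. (not b implies c) and not (Dia Dia not (not a and c) implies Dia not (not a and c)), 0
2. not b implies c, 0   [and-rule on 1]
3. not (Dia Dia not (not a and c) implies Dia not (not a and c)), 0   [and-rule on 1]
4. Dia Dia not (not a and c), 0   [neg-implies-rule on 3]
5. not Dia not (not a and c), 0   [neg-implies-rule on 3]
6. not a and c, 0   [neg-Dia-rule on 5 via 0R0]
7. not a, 0   [and-rule on 6]
8. c, 0   [and-rule on 6]
9. Dia not (not a and c), 1   [Dia-rule on 4: fresh world 1, 0R1]
10. not a and c, 1   [neg-Dia-rule on 5 via 0R1]
11. not a, 1   [and-rule on 10]
12. c, 1   [and-rule on 10]
13. not (not a and c), 2   [Dia-rule on 9: fresh world 2, 1R2]
14. not a and c, 2   [neg-Dia-rule on 5 via 0R2]
15. not a, 2   [and-rule on 14]
16. c, 2   [and-rule on 14]
17. not c, 2   [neg-and-rule on 13 (branches; this branch)]
Accessibility: 0R0, 0R1, 0R2, 1R0, 1R1, 1R2, 2R0, 2R1, 2R2
Branch closes: c and not c both at 2.
All branches of the tableau close; one closing branch shown above.

No, unsatisfiable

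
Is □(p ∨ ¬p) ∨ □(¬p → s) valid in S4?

Yes, valid

Tableau for the negation ¬(□(p ∨ ¬p) ∨ □(¬p → s)):
1. ¬(□(p ∨ ¬p) ∨ □(¬p → s)), u
2. ¬□(p ∨ ¬p), u
3. ¬□(¬p → s), u
4. ¬(p ∨ ¬p), v
5. ¬p, v
6. p, v
Accessibility: uRu, uRv, vRv
Branch closes: p and ¬p both at v.
Every branch of the negation's tableau closes; the branch above is one of them.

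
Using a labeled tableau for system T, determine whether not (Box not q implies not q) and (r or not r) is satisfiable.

1. not (Box not q implies not q) and (r or not r), u
2. not (Box not q implies not q), u   [and-rule on 1]
3. r or not r, u   [and-rule on 1]
4. Box not q, u   [neg-implies-rule on 2]
5. q, u   [neg-implies-rule on 2]
6. not q, u   [Box-rule on 4 via uRu]
Accessibility: uRu
Branch closes: q and not q both at u.
(One branch shown.) All branches close.

No, unsatisfiable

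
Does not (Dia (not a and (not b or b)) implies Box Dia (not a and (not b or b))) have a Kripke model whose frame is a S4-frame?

Satisfiable (open branch found)

1. not (Dia (not a and (not b or b)) implies Box Dia (not a and (not b or b))), u
2. Dia (not a and (not b or b)), u
3. not Box Dia (not a and (not b or b)), u
4. not a and (not b or b), v
5. not a, v
6. not b or b, v
7. b, v
8. not Dia (not a and (not b or b)), w
9. not (not a and (not b or b)), w
10. a, w
Accessibility: uRu, uRv, uRw, vRv, wRw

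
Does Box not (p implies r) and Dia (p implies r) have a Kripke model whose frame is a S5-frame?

1. Box not (p implies r) and Dia (p implies r), 0
2. Box not (p implies r), 0
3. Dia (p implies r), 0
4. not (p implies r), 0
5. p, 0
6. not r, 0
7. p implies r, 1
8. not (p implies r), 1
9. p, 1
10. not r, 1
11. r, 1
Accessibility: 0R0, 0R1, 1R0, 1R1
Branch closes: r and not r both at 1.
Every branch closes; the branch above is one of them.

No, unsatisfiable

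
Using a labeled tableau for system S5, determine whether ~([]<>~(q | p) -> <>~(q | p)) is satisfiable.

1. ~([]<>~(q | p) -> <>~(q | p)), u
2. []<>~(q | p), u
3. ~<>~(q | p), u
4. <>~(q | p), u
5. q | p, u
6. p, u
7. ~(q | p), v
8. ~q, v
9. ~p, v
10. <>~(q | p), v
11. q | p, v
12. p, v
Accessibility: uRu, uRv, vRu, vRv
Branch closes: p and ~p both at v.
All branches of the tableau close; one closing branch shown above.

No, unsatisfiable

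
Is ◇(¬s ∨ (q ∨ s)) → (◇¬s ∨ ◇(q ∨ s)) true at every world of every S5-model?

Tableau for the negation ¬(◇(¬s ∨ (q ∨ s)) → (◇¬s ∨ ◇(q ∨ s))):
1. ¬(◇(¬s ∨ (q ∨ s)) → (◇¬s ∨ ◇(q ∨ s))), w0
2. ◇(¬s ∨ (q ∨ s)), w0
3. ¬(◇¬s ∨ ◇(q ∨ s)), w0
4. ¬◇¬s, w0
5. ¬◇(q ∨ s), w0
6. s, w0
7. ¬(q ∨ s), w0
8. ¬q, w0
9. ¬s, w0
Accessibility: w0Rw0
Branch closes: s and ¬s both at w0.
Every branch of the negation's tableau closes; the branch above is one of them.

Yes, valid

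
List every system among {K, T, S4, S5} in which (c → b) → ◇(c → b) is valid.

K-tableau for the negation ¬((c → b) → ◇(c → b)):
1. ¬((c → b) → ◇(c → b)), w0
2. c → b, w0
3. ¬◇(c → b), w0
4. b, w0
Complete open branch: countermodel on a K-frame, so not valid in K.
T-tableau for the negation ¬((c → b) → ◇(c → b)):
1. ¬((c → b) → ◇(c → b)), w0
2. c → b, w0
3. ¬◇(c → b), w0
4. ¬(c → b), w0
5. c, w0
6. ¬b, w0
7. b, w0
Accessibility: w0Rw0
Branch closes: b and ¬b both at w0.
Every branch closes (one shown): valid in T, hence also in S4, S5 (every theorem of T is a theorem of S4 and S5).

T, S4, S5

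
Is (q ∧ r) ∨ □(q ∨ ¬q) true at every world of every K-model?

Tableau for the negation ¬((q ∧ r) ∨ □(q ∨ ¬q)):
1. ¬((q ∧ r) ∨ □(q ∨ ¬q)), w0
2. ¬(q ∧ r), w0   [¬∨-rule on 1]
3. ¬□(q ∨ ¬q), w0   [¬∨-rule on 1]
4. ¬r, w0   [¬∧-rule on 2 (branches; this branch)]
5. ¬(q ∨ ¬q), w1   [¬□-rule on 3: fresh world w1, w0Rw1]
6. ¬q, w1   [¬∨-rule on 5]
7. q, w1   [¬∨-rule on 5]
Accessibility: w0Rw1
Branch closes: q and ¬q both at w1.
Every branch of the negation's tableau closes; the branch above is one of them.

Valid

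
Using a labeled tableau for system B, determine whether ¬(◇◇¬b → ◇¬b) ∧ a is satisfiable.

1. ¬(◇◇¬b → ◇¬b) ∧ a, w0
2. ¬(◇◇¬b → ◇¬b), w0   [∧-rule on 1]
3. a, w0   [∧-rule on 1]
4. ◇◇¬b, w0   [¬→-rule on 2]
5. ¬◇¬b, w0   [¬→-rule on 2]
6. b, w0   [¬◇-rule on 5 via w0Rw0]
7. ◇¬b, w1   [◇-rule on 4: fresh world w1, w0Rw1]
8. b, w1   [¬◇-rule on 5 via w0Rw1]
9. ¬b, w2   [◇-rule on 7: fresh world w2, w1Rw2]
Accessibility: w0Rw0, w0Rw1, w1Rw0, w1Rw1, w1Rw2, w2Rw1, w2Rw2

Satisfiable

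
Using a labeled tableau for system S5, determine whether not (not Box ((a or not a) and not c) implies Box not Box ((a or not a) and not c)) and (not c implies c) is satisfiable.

No, unsatisfiable

1. not (not Box ((a or not a) and not c) implies Box not Box ((a or not a) and not c)) and (not c implies c), w0
2. not (not Box ((a or not a) and not c) implies Box not Box ((a or not a) and not c)), w0
3. not c implies c, w0
4. not Box ((a or not a) and not c), w0
5. not Box not Box ((a or not a) and not c), w0
6. c, w0
7. not ((a or not a) and not c), w1
8. c, w1
9. Box ((a or not a) and not c), w2
10. (a or not a) and not c, w0
11. a or not a, w0
12. not c, w0
Accessibility: w0Rw0, w0Rw1, w0Rw2, w1Rw0, w1Rw1, w1Rw2, w2Rw0, w2Rw1, w2Rw2
Branch closes: c and not c both at w0.
All branches of the tableau close; one closing branch shown above.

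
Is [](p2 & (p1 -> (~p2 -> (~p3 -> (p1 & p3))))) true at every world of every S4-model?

Invalid (countermodel exists)

Tableau for the negation ~[](p2 & (p1 -> (~p2 -> (~p3 -> (p1 & p3))))):
1. ~[](p2 & (p1 -> (~p2 -> (~p3 -> (p1 & p3))))), 0
2. ~(p2 & (p1 -> (~p2 -> (~p3 -> (p1 & p3))))), 1   [~[]-rule on 1: fresh world 1, 0R1]
3. ~(p1 -> (~p2 -> (~p3 -> (p1 & p3)))), 1   [~&-rule on 2 (branches; this branch)]
4. p1, 1   [~->-rule on 3]
5. ~(~p2 -> (~p3 -> (p1 & p3))), 1   [~->-rule on 3]
6. ~p2, 1   [~->-rule on 5]
7. ~(~p3 -> (p1 & p3)), 1   [~->-rule on 5]
8. ~p3, 1   [~->-rule on 7]
9. ~(p1 & p3), 1   [~->-rule on 7]
Accessibility: 0R0, 0R1, 1R1
The negation has an open branch (countermodel exists).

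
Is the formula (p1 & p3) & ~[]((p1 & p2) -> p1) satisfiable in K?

1. (p1 & p3) & ~[]((p1 & p2) -> p1), 0
2. p1 & p3, 0
3. ~[]((p1 & p2) -> p1), 0
4. p1, 0
5. p3, 0
6. ~((p1 & p2) -> p1), 1
7. p1 & p2, 1
8. ~p1, 1
9. p1, 1
10. p2, 1
Accessibility: 0R1
Branch closes: p1 and ~p1 both at 1.
Every branch closes; the branch above is one of them.

No, unsatisfiable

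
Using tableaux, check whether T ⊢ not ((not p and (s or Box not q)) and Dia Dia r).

Tableau for the negation (not p and (s or Box not q)) and Dia Dia r:
1. (not p and (s or Box not q)) and Dia Dia r, 0
2. not p and (s or Box not q), 0
3. Dia Dia r, 0
4. not p, 0
5. s or Box not q, 0
6. Box not q, 0
7. not q, 0
8. Dia r, 1
9. not q, 1
10. r, 2
Accessibility: 0R0, 0R1, 1R1, 1R2, 2R2
The negation has an open branch (countermodel exists).

Invalid (countermodel exists)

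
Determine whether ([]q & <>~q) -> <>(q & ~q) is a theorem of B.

Yes, valid

Tableau for the negation ~(([]q & <>~q) -> <>(q & ~q)):
1. ~(([]q & <>~q) -> <>(q & ~q)), 0
2. []q & <>~q, 0
3. ~<>(q & ~q), 0
4. []q, 0
5. <>~q, 0
6. ~(q & ~q), 0
7. q, 0
8. ~q, 1
9. ~(q & ~q), 1
10. q, 1
Accessibility: 0R0, 0R1, 1R0, 1R1
Branch closes: q and ~q both at 1.
Every branch of the negation's tableau closes; the branch above is one of them.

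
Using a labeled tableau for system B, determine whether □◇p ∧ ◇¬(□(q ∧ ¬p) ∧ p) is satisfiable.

Satisfiable

1. □◇p ∧ ◇¬(□(q ∧ ¬p) ∧ p), w0
2. □◇p, w0
3. ◇¬(□(q ∧ ¬p) ∧ p), w0
4. ◇p, w0
5. ¬(□(q ∧ ¬p) ∧ p), w1
6. ◇p, w1
7. ¬p, w1
8. p, w2
9. ◇p, w2
10. p, w3
11. p, w4
Accessibility: w0Rw0, w0Rw1, w0Rw2, w1Rw0, w1Rw1, w1Rw3, w2Rw0, w2Rw2, w2Rw4, w3Rw1, w3Rw3, w4Rw2, w4Rw4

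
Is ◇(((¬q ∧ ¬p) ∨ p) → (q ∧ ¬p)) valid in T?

Tableau for the negation ¬◇(((¬q ∧ ¬p) ∨ p) → (q ∧ ¬p)):
1. ¬◇(((¬q ∧ ¬p) ∨ p) → (q ∧ ¬p)), w0
2. ¬(((¬q ∧ ¬p) ∨ p) → (q ∧ ¬p)), w0
3. (¬q ∧ ¬p) ∨ p, w0
4. ¬(q ∧ ¬p), w0
5. p, w0
Accessibility: w0Rw0
The negation has an open branch (countermodel exists).

Invalid (countermodel exists)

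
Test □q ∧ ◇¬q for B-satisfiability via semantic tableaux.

Unsatisfiable (every branch closes)

1. □q ∧ ◇¬q, 0
2. □q, 0   [∧-rule on 1]
3. ◇¬q, 0   [∧-rule on 1]
4. q, 0   [□-rule on 2 via 0R0]
5. ¬q, 1   [◇-rule on 3: fresh world 1, 0R1]
6. q, 1   [□-rule on 2 via 0R1]
Accessibility: 0R0, 0R1, 1R0, 1R1
Branch closes: q and ¬q both at 1.
All branches of the tableau close; one closing branch shown above.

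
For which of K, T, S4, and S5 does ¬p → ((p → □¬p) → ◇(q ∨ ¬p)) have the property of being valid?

K-tableau for the negation ¬(¬p → ((p → □¬p) → ◇(q ∨ ¬p))):
1. ¬(¬p → ((p → □¬p) → ◇(q ∨ ¬p))), w0
2. ¬p, w0   [¬→-rule on 1]
3. ¬((p → □¬p) → ◇(q ∨ ¬p)), w0   [¬→-rule on 1]
4. p → □¬p, w0   [¬→-rule on 3]
5. ¬◇(q ∨ ¬p), w0   [¬→-rule on 3]
6. □¬p, w0   [→-rule on 4 (branches; this branch)]
Complete open branch: countermodel on a K-frame, so not valid in K.
T-tableau for the negation ¬(¬p → ((p → □¬p) → ◇(q ∨ ¬p))):
1. ¬(¬p → ((p → □¬p) → ◇(q ∨ ¬p))), w0
2. ¬p, w0   [¬→-rule on 1]
3. ¬((p → □¬p) → ◇(q ∨ ¬p)), w0   [¬→-rule on 1]
4. p → □¬p, w0   [¬→-rule on 3]
5. ¬◇(q ∨ ¬p), w0   [¬→-rule on 3]
6. ¬(q ∨ ¬p), w0   [¬◇-rule on 5 via w0Rw0]
7. ¬q, w0   [¬∨-rule on 6]
8. p, w0   [¬∨-rule on 6]
Accessibility: w0Rw0
Branch closes: p and ¬p both at w0.
Every branch closes (one shown): valid in T, hence also in S4, S5 (every theorem of T is a theorem of S4 and S5).

T, S4, S5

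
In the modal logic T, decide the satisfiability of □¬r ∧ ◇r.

No, unsatisfiable

1. □¬r ∧ ◇r, 0
2. □¬r, 0
3. ◇r, 0
4. ¬r, 0
5. r, 1
6. ¬r, 1
Accessibility: 0R0, 0R1, 1R1
Branch closes: r and ¬r both at 1.
All branches of the tableau close; one closing branch shown above.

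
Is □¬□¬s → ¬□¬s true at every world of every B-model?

Valid

Tableau for the negation ¬(□¬□¬s → ¬□¬s):
1. ¬(□¬□¬s → ¬□¬s), u
2. □¬□¬s, u
3. □¬s, u
4. ¬□¬s, u
5. ¬s, u
6. s, v
7. ¬□¬s, v
8. ¬s, v
Accessibility: uRu, uRv, vRu, vRv
Branch closes: s and ¬s both at v.
Every branch of the negation's tableau closes; the branch above is one of them.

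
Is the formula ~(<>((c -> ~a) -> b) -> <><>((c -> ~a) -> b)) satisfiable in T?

Unsatisfiable (every branch closes)

1. ~(<>((c -> ~a) -> b) -> <><>((c -> ~a) -> b)), 0
2. <>((c -> ~a) -> b), 0
3. ~<><>((c -> ~a) -> b), 0
4. ~<>((c -> ~a) -> b), 0
5. ~((c -> ~a) -> b), 0
6. c -> ~a, 0
7. ~b, 0
8. ~a, 0
9. (c -> ~a) -> b, 1
10. ~<>((c -> ~a) -> b), 1
11. ~((c -> ~a) -> b), 1
12. c -> ~a, 1
13. ~b, 1
14. ~(c -> ~a), 1
15. c, 1
16. a, 1
17. ~a, 1
Accessibility: 0R0, 0R1, 1R1
Branch closes: a and ~a both at 1.
Every branch closes; the branch above is one of them.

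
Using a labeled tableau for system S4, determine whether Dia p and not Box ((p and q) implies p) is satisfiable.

1. Dia p and not Box ((p and q) implies p), u
2. Dia p, u
3. not Box ((p and q) implies p), u
4. p, v
5. not ((p and q) implies p), w
6. p and q, w
7. not p, w
8. p, w
9. q, w
Accessibility: uRu, uRv, uRw, vRv, wRw
Branch closes: p and not p both at w.
(One branch shown.) All branches close.

Unsatisfiable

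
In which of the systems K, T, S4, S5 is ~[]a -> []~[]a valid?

S5

S5-tableau for the negation ~(~[]a -> []~[]a):
1. ~(~[]a -> []~[]a), 0
2. ~[]a, 0
3. ~[]~[]a, 0
4. ~a, 1
5. []a, 2
6. a, 0
7. a, 1
Accessibility: 0R0, 0R1, 0R2, 1R0, 1R1, 1R2, 2R0, 2R1, 2R2
Branch closes: a and ~a both at 1.
Every branch closes (one shown): valid in S5.
S4-tableau for the negation ~(~[]a -> []~[]a):
1. ~(~[]a -> []~[]a), 0
2. ~[]a, 0
3. ~[]~[]a, 0
4. ~a, 1
5. []a, 2
6. a, 2
Accessibility: 0R0, 0R1, 0R2, 1R1, 2R2
Complete open branch: countermodel on an S4-frame, so not valid in S4, nor in K, T (the same frame is also a K-frame and a T-frame).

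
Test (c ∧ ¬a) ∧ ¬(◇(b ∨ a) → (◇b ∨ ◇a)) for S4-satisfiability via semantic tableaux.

No, unsatisfiable

1. (c ∧ ¬a) ∧ ¬(◇(b ∨ a) → (◇b ∨ ◇a)), w0
2. c ∧ ¬a, w0   [∧-rule on 1]
3. ¬(◇(b ∨ a) → (◇b ∨ ◇a)), w0   [∧-rule on 1]
4. c, w0   [∧-rule on 2]
5. ¬a, w0   [∧-rule on 2]
6. ◇(b ∨ a), w0   [¬→-rule on 3]
7. ¬(◇b ∨ ◇a), w0   [¬→-rule on 3]
8. ¬◇b, w0   [¬∨-rule on 7]
9. ¬◇a, w0   [¬∨-rule on 7]
10. ¬b, w0   [¬◇-rule on 8 via w0Rw0]
11. b ∨ a, w1   [◇-rule on 6: fresh world w1, w0Rw1]
12. ¬b, w1   [¬◇-rule on 8 via w0Rw1]
13. ¬a, w1   [¬◇-rule on 9 via w0Rw1]
14. a, w1   [∨-rule on 11 (branches; this branch)]
Accessibility: w0Rw0, w0Rw1, w1Rw1
Branch closes: a and ¬a both at w1.
All branches of the tableau close; one closing branch shown above.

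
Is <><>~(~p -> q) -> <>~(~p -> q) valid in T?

Invalid (countermodel exists)

Tableau for the negation ~(<><>~(~p -> q) -> <>~(~p -> q)):
1. ~(<><>~(~p -> q) -> <>~(~p -> q)), 0
2. <><>~(~p -> q), 0
3. ~<>~(~p -> q), 0
4. ~p -> q, 0
5. q, 0
6. <>~(~p -> q), 1
7. ~p -> q, 1
8. q, 1
9. ~(~p -> q), 2
10. ~p, 2
11. ~q, 2
Accessibility: 0R0, 0R1, 1R1, 1R2, 2R2
The negation has an open branch (countermodel exists).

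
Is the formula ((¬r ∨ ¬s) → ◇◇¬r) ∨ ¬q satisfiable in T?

1. ((¬r ∨ ¬s) → ◇◇¬r) ∨ ¬q, 0
2. ¬q, 0   [∨-rule on 1 (branches; this branch)]
Accessibility: 0R0

Satisfiable (open branch found)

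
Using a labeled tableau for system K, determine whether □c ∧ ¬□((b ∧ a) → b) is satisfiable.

1. □c ∧ ¬□((b ∧ a) → b), u
2. □c, u
3. ¬□((b ∧ a) → b), u
4. ¬((b ∧ a) → b), v
5. b ∧ a, v
6. ¬b, v
7. b, v
8. a, v
Accessibility: uRv
Branch closes: b and ¬b both at v.
(One branch shown.) All branches close.

Unsatisfiable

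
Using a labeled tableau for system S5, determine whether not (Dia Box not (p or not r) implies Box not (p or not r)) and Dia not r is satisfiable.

1. not (Dia Box not (p or not r) implies Box not (p or not r)) and Dia not r, 0
2. not (Dia Box not (p or not r) implies Box not (p or not r)), 0
3. Dia not r, 0
4. Dia Box not (p or not r), 0
5. not Box not (p or not r), 0
6. not r, 1
7. Box not (p or not r), 2
8. not (p or not r), 0
9. not p, 0
10. r, 0
11. not (p or not r), 1
12. not p, 1
13. r, 1
Accessibility: 0R0, 0R1, 0R2, 1R0, 1R1, 1R2, 2R0, 2R1, 2R2
Branch closes: r and not r both at 1.
Every branch closes; the branch above is one of them.

Unsatisfiable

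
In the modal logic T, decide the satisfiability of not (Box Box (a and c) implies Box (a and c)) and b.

Unsatisfiable (every branch closes)

1. not (Box Box (a and c) implies Box (a and c)) and b, w0
2. not (Box Box (a and c) implies Box (a and c)), w0   [and-rule on 1]
3. b, w0   [and-rule on 1]
4. Box Box (a and c), w0   [neg-implies-rule on 2]
5. not Box (a and c), w0   [neg-implies-rule on 2]
6. Box (a and c), w0   [Box-rule on 4 via w0Rw0]
7. a and c, w0   [Box-rule on 6 via w0Rw0]
8. a, w0   [and-rule on 7]
9. c, w0   [and-rule on 7]
10. not (a and c), w1   [neg-Box-rule on 5: fresh world w1, w0Rw1]
11. Box (a and c), w1   [Box-rule on 4 via w0Rw1]
12. a and c, w1   [Box-rule on 6 via w0Rw1]
13. a, w1   [and-rule on 12]
14. c, w1   [and-rule on 12]
15. not c, w1   [neg-and-rule on 10 (branches; this branch)]
Accessibility: w0Rw0, w0Rw1, w1Rw1
Branch closes: c and not c both at w1.
All branches of the tableau close; one closing branch shown above.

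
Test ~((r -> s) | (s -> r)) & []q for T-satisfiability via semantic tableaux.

1. ~((r -> s) | (s -> r)) & []q, 0
2. ~((r -> s) | (s -> r)), 0   [&-rule on 1]
3. []q, 0   [&-rule on 1]
4. ~(r -> s), 0   [~|-rule on 2]
5. ~(s -> r), 0   [~|-rule on 2]
6. r, 0   [~->-rule on 4]
7. ~s, 0   [~->-rule on 4]
8. s, 0   [~->-rule on 5]
9. ~r, 0   [~->-rule on 5]
Accessibility: 0R0
Branch closes: s and ~s both at 0.
(One branch shown.) All branches close.

No, unsatisfiable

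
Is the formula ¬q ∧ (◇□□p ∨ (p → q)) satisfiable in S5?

1. ¬q ∧ (◇□□p ∨ (p → q)), w0
2. ¬q, w0
3. ◇□□p ∨ (p → q), w0
4. p → q, w0
5. ¬p, w0
Accessibility: w0Rw0

Satisfiable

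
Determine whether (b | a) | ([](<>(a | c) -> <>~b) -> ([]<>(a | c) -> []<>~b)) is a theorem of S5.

Valid

Tableau for the negation ~((b | a) | ([](<>(a | c) -> <>~b) -> ([]<>(a | c) -> []<>~b))):
1. ~((b | a) | ([](<>(a | c) -> <>~b) -> ([]<>(a | c) -> []<>~b))), w0
2. ~(b | a), w0
3. ~([](<>(a | c) -> <>~b) -> ([]<>(a | c) -> []<>~b)), w0
4. ~b, w0
5. ~a, w0
6. [](<>(a | c) -> <>~b), w0
7. ~([]<>(a | c) -> []<>~b), w0
8. []<>(a | c), w0
9. ~[]<>~b, w0
10. <>(a | c) -> <>~b, w0
11. <>(a | c), w0
12. ~<>(a | c), w0
13. ~(a | c), w0
14. ~c, w0
15. ~<>~b, w1
16. <>(a | c) -> <>~b, w1
17. <>(a | c), w1
18. ~(a | c), w1
19. ~a, w1
20. ~c, w1
21. b, w0
Accessibility: w0Rw0, w0Rw1, w1Rw0, w1Rw1
Branch closes: b and ~b both at w0.
Every branch of the negation's tableau closes; the branch above is one of them.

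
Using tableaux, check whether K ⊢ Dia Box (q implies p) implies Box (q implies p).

Invalid (countermodel exists)

Tableau for the negation not (Dia Box (q implies p) implies Box (q implies p)):
1. not (Dia Box (q implies p) implies Box (q implies p)), 0
2. Dia Box (q implies p), 0
3. not Box (q implies p), 0
4. Box (q implies p), 1
5. not (q implies p), 2
6. q, 2
7. not p, 2
Accessibility: 0R1, 0R2
The negation has an open branch (countermodel exists).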